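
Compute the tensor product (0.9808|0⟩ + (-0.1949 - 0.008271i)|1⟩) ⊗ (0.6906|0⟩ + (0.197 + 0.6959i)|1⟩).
0.6773|00⟩ + (0.1932 + 0.6825i)|01⟩ + (-0.1346 - 0.005712i)|10⟩ + (-0.03264 - 0.1373i)|11⟩

amp(|b₁b₂…⟩) = product of the factor amplitudes for bits b₁, b₂, …; only kets whose every factor amplitude is nonzero survive.
|00⟩: (0.9808)(0.6906) = 0.6773
|01⟩: (0.9808)(0.197 + 0.6959i) = (0.1932 + 0.6825i)
|10⟩: (-0.1949 - 0.008271i)(0.6906) = (-0.1346 - 0.005712i)
|11⟩: (-0.1949 - 0.008271i)(0.197 + 0.6959i) = (-0.03264 - 0.1373i)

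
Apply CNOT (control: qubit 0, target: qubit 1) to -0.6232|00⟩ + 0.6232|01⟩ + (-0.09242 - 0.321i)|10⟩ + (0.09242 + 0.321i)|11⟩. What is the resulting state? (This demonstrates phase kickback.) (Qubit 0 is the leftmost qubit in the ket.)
-0.6232|00⟩ + 0.6232|01⟩ + (0.09242 + 0.321i)|10⟩ + (-0.09242 - 0.321i)|11⟩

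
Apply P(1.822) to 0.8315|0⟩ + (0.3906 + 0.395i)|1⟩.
0.8315|0⟩ + (-0.4797 + 0.2802i)|1⟩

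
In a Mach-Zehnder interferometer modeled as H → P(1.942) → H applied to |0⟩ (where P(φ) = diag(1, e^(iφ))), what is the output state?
(0.3186 + 0.4659i)|0⟩ + (0.6814 - 0.4659i)|1⟩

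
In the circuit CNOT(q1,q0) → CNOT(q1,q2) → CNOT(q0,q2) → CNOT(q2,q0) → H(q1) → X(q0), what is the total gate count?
6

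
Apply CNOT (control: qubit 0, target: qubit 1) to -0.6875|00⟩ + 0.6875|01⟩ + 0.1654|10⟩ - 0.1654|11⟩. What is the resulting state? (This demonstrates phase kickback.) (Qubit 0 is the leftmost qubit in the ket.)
-0.6875|00⟩ + 0.6875|01⟩ - 0.1654|10⟩ + 0.1654|11⟩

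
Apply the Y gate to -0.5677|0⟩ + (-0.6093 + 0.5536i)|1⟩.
(0.5536 + 0.6093i)|0⟩ - 0.5677i|1⟩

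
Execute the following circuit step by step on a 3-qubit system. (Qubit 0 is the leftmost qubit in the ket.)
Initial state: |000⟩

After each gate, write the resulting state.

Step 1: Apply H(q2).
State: 1/√2|000⟩ + 1/√2|001⟩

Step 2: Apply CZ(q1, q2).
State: 1/√2|000⟩ + 1/√2|001⟩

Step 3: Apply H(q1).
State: 1/2|000⟩ + 1/2|001⟩ + 1/2|010⟩ + 1/2|011⟩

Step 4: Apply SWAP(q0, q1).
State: 1/2|000⟩ + 1/2|001⟩ + 1/2|100⟩ + 1/2|101⟩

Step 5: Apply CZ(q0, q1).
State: 1/2|000⟩ + 1/2|001⟩ + 1/2|100⟩ + 1/2|101⟩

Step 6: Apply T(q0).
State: 1/2|000⟩ + 1/2|001⟩ + (1/√8 + (1/√8)i)|100⟩ + (1/√8 + (1/√8)i)|101⟩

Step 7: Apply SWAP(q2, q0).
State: 1/2|000⟩ + (1/√8 + (1/√8)i)|001⟩ + 1/2|100⟩ + (1/√8 + (1/√8)i)|101⟩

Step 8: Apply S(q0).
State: 1/2|000⟩ + (1/√8 + (1/√8)i)|001⟩ + (1/2)i|100⟩ + (-1/√8 + (1/√8)i)|101⟩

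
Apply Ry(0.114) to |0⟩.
0.9984|0⟩ + 0.05697|1⟩

Ry(0.114) = [[cos(θ/2), −sin(θ/2)], [sin(θ/2), cos(θ/2)]]; θ = 0.114, cos(θ/2) ≈ 0.998376, sin(θ/2) ≈ 0.0569691.
With a = amp(|0⟩) = 1 and b = amp(|1⟩) = 0:
new amp(|0⟩) = (0.998376)·a + (-0.0569691)·b = 0.9984
new amp(|1⟩) = (0.0569691)·a + (0.998376)·b = 0.05697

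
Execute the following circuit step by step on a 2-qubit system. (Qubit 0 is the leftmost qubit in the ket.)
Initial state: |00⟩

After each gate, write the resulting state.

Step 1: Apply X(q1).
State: |01⟩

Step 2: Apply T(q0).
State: |01⟩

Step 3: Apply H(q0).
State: 1/√2|01⟩ + 1/√2|11⟩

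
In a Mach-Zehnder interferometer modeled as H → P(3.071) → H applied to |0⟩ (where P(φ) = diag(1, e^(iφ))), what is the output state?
(0.001245 + 0.03527i)|0⟩ + (0.9988 - 0.03527i)|1⟩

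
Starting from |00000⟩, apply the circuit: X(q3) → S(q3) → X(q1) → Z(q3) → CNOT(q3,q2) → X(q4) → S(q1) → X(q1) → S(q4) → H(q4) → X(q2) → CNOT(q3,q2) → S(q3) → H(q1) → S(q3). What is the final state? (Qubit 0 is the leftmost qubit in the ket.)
-(1/2)i|00110⟩ + (1/2)i|00111⟩ - (1/2)i|01110⟩ + (1/2)i|01111⟩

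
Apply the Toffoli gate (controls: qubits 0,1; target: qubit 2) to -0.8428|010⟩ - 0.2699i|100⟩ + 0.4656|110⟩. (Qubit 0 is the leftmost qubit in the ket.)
-0.8428|010⟩ - 0.2699i|100⟩ + 0.4656|111⟩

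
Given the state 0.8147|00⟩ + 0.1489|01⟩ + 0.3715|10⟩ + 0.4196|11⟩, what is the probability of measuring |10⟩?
0.138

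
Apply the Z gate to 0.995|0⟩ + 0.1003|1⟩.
0.995|0⟩ - 0.1003|1⟩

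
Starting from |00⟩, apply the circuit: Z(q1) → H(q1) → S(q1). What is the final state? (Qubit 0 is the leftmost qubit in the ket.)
1/√2|00⟩ + (1/√2)i|01⟩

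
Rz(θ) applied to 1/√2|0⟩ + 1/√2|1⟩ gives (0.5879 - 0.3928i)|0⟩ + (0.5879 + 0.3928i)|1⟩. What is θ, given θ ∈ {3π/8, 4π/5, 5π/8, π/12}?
3π/8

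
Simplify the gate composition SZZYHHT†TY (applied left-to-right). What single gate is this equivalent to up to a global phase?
S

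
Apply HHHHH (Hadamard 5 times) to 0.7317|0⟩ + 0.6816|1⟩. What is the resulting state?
0.9994|0⟩ + 0.03543|1⟩

H² = I, so H^5 = H: a single Hadamard. With (a, b) = (0.7317, 0.6816), H gives ((a + b)/√2, (a − b)/√2) = (0.9994, 0.03543).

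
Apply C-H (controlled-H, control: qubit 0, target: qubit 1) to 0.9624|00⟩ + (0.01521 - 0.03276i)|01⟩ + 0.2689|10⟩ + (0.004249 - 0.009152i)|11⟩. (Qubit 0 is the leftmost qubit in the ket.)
0.9624|00⟩ + (0.01521 - 0.03276i)|01⟩ + (0.1931 - 0.006471i)|10⟩ + (0.1871 + 0.006471i)|11⟩

C-H leaves the control-|0⟩ kets |00⟩, |01⟩ unchanged and applies H to qubit 1 on the control-|1⟩ pair (|10⟩, |11⟩).
H = [[1/√2, 1/√2], [1/√2, -1/√2]].
With a = amp(|10⟩) = 0.2689 and b = amp(|11⟩) = (0.004249 - 0.009152i):
new amp(|10⟩) = (1/√2)·a + (1/√2)·b = (0.1931 - 0.006471i)
new amp(|11⟩) = (1/√2)·a + (-1/√2)·b = (0.1871 + 0.006471i)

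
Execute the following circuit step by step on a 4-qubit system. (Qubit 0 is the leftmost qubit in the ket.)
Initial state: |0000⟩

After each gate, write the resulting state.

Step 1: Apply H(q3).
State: 1/√2|0000⟩ + 1/√2|0001⟩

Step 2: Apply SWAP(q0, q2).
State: 1/√2|0000⟩ + 1/√2|0001⟩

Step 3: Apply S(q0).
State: 1/√2|0000⟩ + 1/√2|0001⟩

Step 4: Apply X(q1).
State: 1/√2|0100⟩ + 1/√2|0101⟩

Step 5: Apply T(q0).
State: 1/√2|0100⟩ + 1/√2|0101⟩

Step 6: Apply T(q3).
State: 1/√2|0100⟩ + (1/2 + (1/2)i)|0101⟩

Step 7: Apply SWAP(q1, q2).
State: 1/√2|0010⟩ + (1/2 + (1/2)i)|0011⟩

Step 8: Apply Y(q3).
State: (1/2 - (1/2)i)|0010⟩ + (1/√2)i|0011⟩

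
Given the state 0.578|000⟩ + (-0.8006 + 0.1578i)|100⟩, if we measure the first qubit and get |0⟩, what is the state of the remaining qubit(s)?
|00⟩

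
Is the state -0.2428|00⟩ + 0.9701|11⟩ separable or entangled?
Entangled

Writing the state as a|00⟩ + b|01⟩ + c|10⟩ + d|11⟩, it is a product state iff ad − bc = 0.
Here (a, b, c, d) = (-0.2428, 0, 0, 0.9701): ad − bc = (-0.2428)(0.9701) − (0)(0) = -0.2355 ≠ 0, so the state is entangled.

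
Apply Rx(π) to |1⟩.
-i|0⟩

Rx(π) = [[cos(θ/2), −i·sin(θ/2)], [−i·sin(θ/2), cos(θ/2)]]; θ = π, cos(θ/2) ≈ 0, sin(θ/2) ≈ 1.
With a = amp(|0⟩) = 0 and b = amp(|1⟩) = 1:
new amp(|0⟩) = (-i)·b = -i
new amp(|1⟩) = (-i)·a = 0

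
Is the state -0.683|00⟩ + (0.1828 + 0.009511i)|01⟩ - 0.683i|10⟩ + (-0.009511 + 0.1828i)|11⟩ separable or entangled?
Separable

Writing the state as a|00⟩ + b|01⟩ + c|10⟩ + d|11⟩, it is a product state iff ad − bc = 0.
Here (a, b, c, d) = (-0.683, (0.1828 + 0.009511i), -0.683i, (-0.009511 + 0.1828i)): ad − bc = (-0.683)(-0.009511 + 0.1828i) − (0.1828 + 0.009511i)(-0.683i) = 0, so the state is separable.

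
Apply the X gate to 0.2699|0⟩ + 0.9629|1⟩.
0.9629|0⟩ + 0.2699|1⟩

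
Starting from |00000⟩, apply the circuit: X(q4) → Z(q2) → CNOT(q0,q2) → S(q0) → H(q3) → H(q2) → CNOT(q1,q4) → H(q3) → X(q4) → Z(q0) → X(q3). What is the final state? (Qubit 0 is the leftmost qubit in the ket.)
1/√2|00010⟩ + 1/√2|00110⟩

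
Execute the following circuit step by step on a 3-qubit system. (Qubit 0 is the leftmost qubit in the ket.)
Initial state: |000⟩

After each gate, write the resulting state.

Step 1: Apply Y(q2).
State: i|001⟩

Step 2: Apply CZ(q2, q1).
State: i|001⟩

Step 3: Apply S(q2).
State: -|001⟩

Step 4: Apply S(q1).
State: -|001⟩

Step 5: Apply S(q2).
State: -i|001⟩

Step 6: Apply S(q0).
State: -i|001⟩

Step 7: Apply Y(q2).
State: -|000⟩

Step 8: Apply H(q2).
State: -1/√2|000⟩ - 1/√2|001⟩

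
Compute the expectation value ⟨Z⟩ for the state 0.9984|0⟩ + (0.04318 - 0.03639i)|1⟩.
0.9936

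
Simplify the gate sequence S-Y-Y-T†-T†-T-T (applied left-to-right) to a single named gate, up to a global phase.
S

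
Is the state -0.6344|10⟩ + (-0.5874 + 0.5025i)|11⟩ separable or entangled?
Separable

Writing the state as a|00⟩ + b|01⟩ + c|10⟩ + d|11⟩, it is a product state iff ad − bc = 0.
Here (a, b, c, d) = (0, 0, -0.6344, (-0.5874 + 0.5025i)): ad − bc = (0)(-0.5874 + 0.5025i) − (0)(-0.6344) = 0, so the state is separable.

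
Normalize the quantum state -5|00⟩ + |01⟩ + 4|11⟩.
-0.7715|00⟩ + 0.1543|01⟩ + 0.6172|11⟩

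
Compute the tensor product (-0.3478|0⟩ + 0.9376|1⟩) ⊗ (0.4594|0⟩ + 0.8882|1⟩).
-0.1598|00⟩ - 0.3089|01⟩ + 0.4307|10⟩ + 0.8328|11⟩

amp(|b₁b₂…⟩) = product of the factor amplitudes for bits b₁, b₂, …; only kets whose every factor amplitude is nonzero survive.
|00⟩: (-0.3478)(0.4594) = -0.1598
|01⟩: (-0.3478)(0.8882) = -0.3089
|10⟩: (0.9376)(0.4594) = 0.4307
|11⟩: (0.9376)(0.8882) = 0.8328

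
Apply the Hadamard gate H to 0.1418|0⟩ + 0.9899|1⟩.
0.8002|0⟩ - 0.5997|1⟩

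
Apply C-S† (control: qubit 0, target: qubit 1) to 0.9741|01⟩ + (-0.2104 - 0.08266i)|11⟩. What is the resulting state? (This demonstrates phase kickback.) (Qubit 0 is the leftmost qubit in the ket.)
0.9741|01⟩ + (-0.08266 + 0.2104i)|11⟩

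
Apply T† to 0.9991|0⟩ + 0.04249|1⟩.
0.9991|0⟩ + (0.03004 - 0.03004i)|1⟩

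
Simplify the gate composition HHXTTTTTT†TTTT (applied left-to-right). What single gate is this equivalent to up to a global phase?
X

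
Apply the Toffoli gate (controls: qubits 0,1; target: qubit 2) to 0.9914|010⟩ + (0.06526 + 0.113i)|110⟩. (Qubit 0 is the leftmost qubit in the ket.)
0.9914|010⟩ + (0.06526 + 0.113i)|111⟩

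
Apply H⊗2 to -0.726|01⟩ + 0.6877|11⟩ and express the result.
-0.01915|00⟩ + 0.01915|01⟩ - 0.7069|10⟩ + 0.7069|11⟩

H⊗2 gives amp(|y⟩) = (1/2) Σ_x (−1)^(x·y) amp(|x⟩), where x·y is the number of positions in which both x and y have a 1.
|00⟩: (-0.726 + 0.6877)/2 = -0.01915
|01⟩: (0.726 - 0.6877)/2 = 0.01915
|10⟩: (-0.726 - 0.6877)/2 = -0.7069
|11⟩: (0.726 + 0.6877)/2 = 0.7069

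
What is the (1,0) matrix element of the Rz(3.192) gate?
0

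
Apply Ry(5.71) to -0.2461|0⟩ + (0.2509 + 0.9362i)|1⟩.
(0.1651 - 0.2647i)|0⟩ + (-0.3102 - 0.898i)|1⟩

Ry(5.71) = [[cos(θ/2), −sin(θ/2)], [sin(θ/2), cos(θ/2)]]; θ = 5.71, cos(θ/2) ≈ -0.959213, sin(θ/2) ≈ 0.282686.
With a = amp(|0⟩) = -0.2461 and b = amp(|1⟩) = (0.2509 + 0.9362i):
new amp(|0⟩) = (-0.959213)·a + (-0.282686)·b = (0.1651 - 0.2647i)
new amp(|1⟩) = (0.282686)·a + (-0.959213)·b = (-0.3102 - 0.898i)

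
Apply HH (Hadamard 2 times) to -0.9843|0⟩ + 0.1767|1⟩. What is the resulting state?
-0.9843|0⟩ + 0.1767|1⟩

H² = I, so an even number of Hadamards cancels: H^2 = I and the state is unchanged.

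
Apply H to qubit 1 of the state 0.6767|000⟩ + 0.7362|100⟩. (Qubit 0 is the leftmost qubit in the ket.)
0.4785|000⟩ + 0.4785|010⟩ + 0.5206|100⟩ + 0.5206|110⟩

H on qubit 1 mixes each pair of kets that differ only in qubit 1: amplitudes (a, b) of (|…0…⟩, |…1…⟩) become ((a + b)/√2, (a − b)/√2). Kets absent from the input have amplitude 0.
(|000⟩, |010⟩): (a, b) = (0.6767, 0) → (0.4785, 0.4785)
(|100⟩, |110⟩): (a, b) = (0.7362, 0) → (0.5206, 0.5206)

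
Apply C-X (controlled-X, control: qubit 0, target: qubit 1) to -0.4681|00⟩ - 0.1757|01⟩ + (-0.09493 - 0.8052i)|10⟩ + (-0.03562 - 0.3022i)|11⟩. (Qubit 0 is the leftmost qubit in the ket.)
-0.4681|00⟩ - 0.1757|01⟩ + (-0.03562 - 0.3022i)|10⟩ + (-0.09493 - 0.8052i)|11⟩

C-X leaves the control-|0⟩ kets |00⟩, |01⟩ unchanged and applies X to qubit 1 on the control-|1⟩ pair (|10⟩, |11⟩).
X = [[0, 1], [1, 0]].
With a = amp(|10⟩) = (-0.09493 - 0.8052i) and b = amp(|11⟩) = (-0.03562 - 0.3022i):
new amp(|10⟩) = (1)·b = (-0.03562 - 0.3022i)
new amp(|11⟩) = (1)·a = (-0.09493 - 0.8052i)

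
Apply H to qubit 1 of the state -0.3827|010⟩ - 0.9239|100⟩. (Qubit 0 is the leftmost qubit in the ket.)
-0.2706|000⟩ + 0.2706|010⟩ - 0.6533|100⟩ - 0.6533|110⟩

H on qubit 1 mixes each pair of kets that differ only in qubit 1: amplitudes (a, b) of (|…0…⟩, |…1…⟩) become ((a + b)/√2, (a − b)/√2). Kets absent from the input have amplitude 0.
(|000⟩, |010⟩): (a, b) = (0, -0.3827) → (-0.2706, 0.2706)
(|100⟩, |110⟩): (a, b) = (-0.9239, 0) → (-0.6533, -0.6533)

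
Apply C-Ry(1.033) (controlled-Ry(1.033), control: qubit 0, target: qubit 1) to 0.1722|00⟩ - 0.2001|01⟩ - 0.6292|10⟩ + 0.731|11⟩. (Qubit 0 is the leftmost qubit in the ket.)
0.1722|00⟩ - 0.2001|01⟩ - 0.9081|10⟩ + 0.3249|11⟩

C-Ry(1.033) leaves the control-|0⟩ kets |00⟩, |01⟩ unchanged and applies Ry(1.033) to qubit 1 on the control-|1⟩ pair (|10⟩, |11⟩).
Ry(1.033) = [[cos(θ/2), −sin(θ/2)], [sin(θ/2), cos(θ/2)]]; θ = 1.033, cos(θ/2) ≈ 0.869553, sin(θ/2) ≈ 0.49384.
With a = amp(|10⟩) = -0.6292 and b = amp(|11⟩) = 0.731:
new amp(|10⟩) = (0.869553)·a + (-0.49384)·b = -0.9081
new amp(|11⟩) = (0.49384)·a + (0.869553)·b = 0.3249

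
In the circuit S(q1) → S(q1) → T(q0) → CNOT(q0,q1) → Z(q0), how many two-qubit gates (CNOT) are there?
1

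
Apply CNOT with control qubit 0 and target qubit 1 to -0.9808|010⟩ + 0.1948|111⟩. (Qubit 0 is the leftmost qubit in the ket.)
-0.9808|010⟩ + 0.1948|101⟩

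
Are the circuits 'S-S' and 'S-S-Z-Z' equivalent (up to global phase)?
Yes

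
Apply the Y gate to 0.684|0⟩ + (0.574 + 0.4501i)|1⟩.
(0.4501 - 0.574i)|0⟩ + 0.684i|1⟩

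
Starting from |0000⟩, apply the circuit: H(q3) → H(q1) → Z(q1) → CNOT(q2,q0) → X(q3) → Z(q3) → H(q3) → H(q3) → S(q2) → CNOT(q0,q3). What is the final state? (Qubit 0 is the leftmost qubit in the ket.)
1/2|0000⟩ - 1/2|0001⟩ - 1/2|0100⟩ + 1/2|0101⟩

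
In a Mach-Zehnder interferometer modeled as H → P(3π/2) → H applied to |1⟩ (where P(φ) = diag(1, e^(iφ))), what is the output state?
(1/2 + (1/2)i)|0⟩ + (1/2 - (1/2)i)|1⟩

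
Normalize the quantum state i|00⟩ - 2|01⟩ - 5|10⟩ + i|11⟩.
0.1796i|00⟩ - 0.3592|01⟩ - 0.898|10⟩ + 0.1796i|11⟩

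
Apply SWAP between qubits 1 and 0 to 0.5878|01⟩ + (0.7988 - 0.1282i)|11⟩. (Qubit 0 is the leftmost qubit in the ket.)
0.5878|10⟩ + (0.7988 - 0.1282i)|11⟩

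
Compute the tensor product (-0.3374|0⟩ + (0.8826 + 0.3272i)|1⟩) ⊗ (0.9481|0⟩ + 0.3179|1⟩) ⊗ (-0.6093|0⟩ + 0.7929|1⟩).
0.1949|000⟩ - 0.2536|001⟩ + 0.06535|010⟩ - 0.08505|011⟩ + (-0.5099 - 0.189i)|100⟩ + (0.6635 + 0.246i)|101⟩ + (-0.171 - 0.06338i)|110⟩ + (0.2225 + 0.08247i)|111⟩

amp(|b₁b₂…⟩) = product of the factor amplitudes for bits b₁, b₂, …; only kets whose every factor amplitude is nonzero survive.
|000⟩: (-0.3374)(0.9481)(-0.6093) = 0.1949
|001⟩: (-0.3374)(0.9481)(0.7929) = -0.2536
|010⟩: (-0.3374)(0.3179)(-0.6093) = 0.06535
|011⟩: (-0.3374)(0.3179)(0.7929) = -0.08505
|100⟩: (0.8826 + 0.3272i)(0.9481)(-0.6093) = (-0.5099 - 0.189i)
|101⟩: (0.8826 + 0.3272i)(0.9481)(0.7929) = (0.6635 + 0.246i)
|110⟩: (0.8826 + 0.3272i)(0.3179)(-0.6093) = (-0.171 - 0.06338i)
|111⟩: (0.8826 + 0.3272i)(0.3179)(0.7929) = (0.2225 + 0.08247i)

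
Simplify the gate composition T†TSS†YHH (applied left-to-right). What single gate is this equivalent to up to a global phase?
Y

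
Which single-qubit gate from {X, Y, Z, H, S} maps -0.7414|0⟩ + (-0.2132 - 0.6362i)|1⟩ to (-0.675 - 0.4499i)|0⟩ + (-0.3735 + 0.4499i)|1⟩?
H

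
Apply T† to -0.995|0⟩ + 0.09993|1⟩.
-0.995|0⟩ + (0.07066 - 0.07066i)|1⟩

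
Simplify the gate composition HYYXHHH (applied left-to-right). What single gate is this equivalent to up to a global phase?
Z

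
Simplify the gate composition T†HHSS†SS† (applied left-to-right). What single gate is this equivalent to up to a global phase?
T†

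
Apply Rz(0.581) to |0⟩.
(0.9581 - 0.2864i)|0⟩

Rz(0.581) = [[e^(−iθ/2), 0], [0, e^(iθ/2)]] with e^(±iθ/2) = cos(θ/2) ± i·sin(θ/2); θ = 0.581, cos(θ/2) ≈ 0.958101, sin(θ/2) ≈ 0.286431.
With a = amp(|0⟩) = 1 and b = amp(|1⟩) = 0:
new amp(|0⟩) = (0.958101 - 0.286431i)·a = (0.9581 - 0.2864i)
new amp(|1⟩) = (0.958101 + 0.286431i)·b = 0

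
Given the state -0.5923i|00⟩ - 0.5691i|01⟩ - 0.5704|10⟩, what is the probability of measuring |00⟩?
0.3508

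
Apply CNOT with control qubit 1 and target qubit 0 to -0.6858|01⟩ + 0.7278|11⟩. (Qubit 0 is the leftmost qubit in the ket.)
0.7278|01⟩ - 0.6858|11⟩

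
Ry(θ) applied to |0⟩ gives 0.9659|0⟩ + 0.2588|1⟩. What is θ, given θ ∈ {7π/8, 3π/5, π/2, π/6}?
π/6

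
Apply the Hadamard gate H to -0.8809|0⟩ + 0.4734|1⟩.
-0.2881|0⟩ - 0.9576|1⟩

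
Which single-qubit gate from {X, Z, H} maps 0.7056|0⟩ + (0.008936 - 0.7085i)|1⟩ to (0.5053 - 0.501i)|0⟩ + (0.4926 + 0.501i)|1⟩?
H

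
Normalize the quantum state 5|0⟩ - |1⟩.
0.9806|0⟩ - 0.1961|1⟩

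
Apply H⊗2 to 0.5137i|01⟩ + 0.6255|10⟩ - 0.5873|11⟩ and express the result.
(0.0191 + 0.2569i)|00⟩ + (0.6064 - 0.2569i)|01⟩ + (-0.0191 + 0.2569i)|10⟩ + (-0.6064 - 0.2569i)|11⟩

H⊗2 gives amp(|y⟩) = (1/2) Σ_x (−1)^(x·y) amp(|x⟩), where x·y is the number of positions in which both x and y have a 1.
|00⟩: (0.5137i + 0.6255 - 0.5873)/2 = (0.0191 + 0.2569i)
|01⟩: (-0.5137i + 0.6255 + 0.5873)/2 = (0.6064 - 0.2569i)
|10⟩: (0.5137i - 0.6255 + 0.5873)/2 = (-0.0191 + 0.2569i)
|11⟩: (-0.5137i - 0.6255 - 0.5873)/2 = (-0.6064 - 0.2569i)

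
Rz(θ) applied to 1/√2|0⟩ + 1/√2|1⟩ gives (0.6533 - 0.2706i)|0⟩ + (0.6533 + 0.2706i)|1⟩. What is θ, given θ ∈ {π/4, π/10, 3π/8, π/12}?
π/4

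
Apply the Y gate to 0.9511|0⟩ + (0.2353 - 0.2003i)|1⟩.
(-0.2003 - 0.2353i)|0⟩ + 0.9511i|1⟩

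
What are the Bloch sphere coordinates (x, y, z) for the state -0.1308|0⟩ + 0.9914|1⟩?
(-0.2594, 0, -0.9658)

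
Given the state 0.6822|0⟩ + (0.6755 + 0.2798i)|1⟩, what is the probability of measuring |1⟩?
0.5346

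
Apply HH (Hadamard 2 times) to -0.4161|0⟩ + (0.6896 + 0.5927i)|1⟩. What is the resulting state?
-0.4161|0⟩ + (0.6896 + 0.5927i)|1⟩

H² = I, so an even number of Hadamards cancels: H^2 = I and the state is unchanged.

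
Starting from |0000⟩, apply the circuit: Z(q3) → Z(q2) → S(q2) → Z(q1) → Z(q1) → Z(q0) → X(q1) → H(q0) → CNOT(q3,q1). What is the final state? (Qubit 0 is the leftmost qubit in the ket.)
1/√2|0100⟩ + 1/√2|1100⟩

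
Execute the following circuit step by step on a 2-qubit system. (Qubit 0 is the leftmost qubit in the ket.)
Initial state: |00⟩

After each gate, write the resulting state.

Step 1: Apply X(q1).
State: |01⟩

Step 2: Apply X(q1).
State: |00⟩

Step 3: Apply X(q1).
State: |01⟩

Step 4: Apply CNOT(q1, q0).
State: |11⟩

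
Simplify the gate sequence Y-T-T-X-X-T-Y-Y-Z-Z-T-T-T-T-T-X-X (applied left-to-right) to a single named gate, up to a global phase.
Y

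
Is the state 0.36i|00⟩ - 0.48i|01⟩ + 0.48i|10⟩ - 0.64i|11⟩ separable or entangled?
Separable

Writing the state as a|00⟩ + b|01⟩ + c|10⟩ + d|11⟩, it is a product state iff ad − bc = 0.
Here (a, b, c, d) = (0.36i, -0.48i, 0.48i, -0.64i): ad − bc = (0.36i)(-0.64i) − (-0.48i)(0.48i) = 0, so the state is separable.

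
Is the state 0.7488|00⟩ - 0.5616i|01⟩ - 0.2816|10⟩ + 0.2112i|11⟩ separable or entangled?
Separable

Writing the state as a|00⟩ + b|01⟩ + c|10⟩ + d|11⟩, it is a product state iff ad − bc = 0.
Here (a, b, c, d) = (0.7488, -0.5616i, -0.2816, 0.2112i): ad − bc = (0.7488)(0.2112i) − (-0.5616i)(-0.2816) = 0, so the state is separable.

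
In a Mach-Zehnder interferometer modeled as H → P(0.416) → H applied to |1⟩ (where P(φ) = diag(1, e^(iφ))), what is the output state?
(0.04264 - 0.2021i)|0⟩ + (0.9574 + 0.2021i)|1⟩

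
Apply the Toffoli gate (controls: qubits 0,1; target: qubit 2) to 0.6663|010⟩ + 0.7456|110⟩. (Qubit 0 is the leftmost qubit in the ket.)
0.6663|010⟩ + 0.7456|111⟩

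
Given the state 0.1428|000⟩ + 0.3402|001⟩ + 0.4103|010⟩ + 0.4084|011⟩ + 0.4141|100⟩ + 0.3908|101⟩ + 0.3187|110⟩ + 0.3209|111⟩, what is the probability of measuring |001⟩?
0.1157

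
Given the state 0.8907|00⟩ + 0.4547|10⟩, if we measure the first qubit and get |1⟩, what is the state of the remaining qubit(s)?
|0⟩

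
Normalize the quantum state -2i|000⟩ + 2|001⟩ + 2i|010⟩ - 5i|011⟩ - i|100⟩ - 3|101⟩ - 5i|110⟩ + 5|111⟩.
-0.2031i|000⟩ + 0.2031|001⟩ + 0.2031i|010⟩ - 0.5077i|011⟩ - 0.1015i|100⟩ - 0.3046|101⟩ - 0.5077i|110⟩ + 0.5077|111⟩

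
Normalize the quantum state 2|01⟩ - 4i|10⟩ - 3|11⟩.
0.3714|01⟩ - 0.7428i|10⟩ - 0.5571|11⟩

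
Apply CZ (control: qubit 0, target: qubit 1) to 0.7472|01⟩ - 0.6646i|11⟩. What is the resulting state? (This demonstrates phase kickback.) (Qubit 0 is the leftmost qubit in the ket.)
0.7472|01⟩ + 0.6646i|11⟩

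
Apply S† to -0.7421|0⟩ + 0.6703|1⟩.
-0.7421|0⟩ - 0.6703i|1⟩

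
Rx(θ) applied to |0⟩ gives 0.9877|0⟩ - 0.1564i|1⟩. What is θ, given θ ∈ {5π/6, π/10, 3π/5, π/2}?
π/10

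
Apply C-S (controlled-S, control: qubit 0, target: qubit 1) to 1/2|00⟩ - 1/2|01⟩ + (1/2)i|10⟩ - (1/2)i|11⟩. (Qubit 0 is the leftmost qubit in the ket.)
1/2|00⟩ - 1/2|01⟩ + (1/2)i|10⟩ + 1/2|11⟩

C-S leaves the control-|0⟩ kets |00⟩, |01⟩ unchanged and applies S to qubit 1 on the control-|1⟩ pair (|10⟩, |11⟩).
S = [[1, 0], [0, i]].
With a = amp(|10⟩) = (1/2)i and b = amp(|11⟩) = -(1/2)i:
new amp(|10⟩) = (1)·a = (1/2)i
new amp(|11⟩) = (i)·b = 1/2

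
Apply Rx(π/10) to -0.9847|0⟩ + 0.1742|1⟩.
(-0.9726 - 0.02725i)|0⟩ + (0.1721 + 0.154i)|1⟩

Rx(π/10) = [[cos(θ/2), −i·sin(θ/2)], [−i·sin(θ/2), cos(θ/2)]]; θ = π/10, cos(θ/2) ≈ 0.987688, sin(θ/2) ≈ 0.156434.
With a = amp(|0⟩) = -0.9847 and b = amp(|1⟩) = 0.1742:
new amp(|0⟩) = (0.987688)·a + (-0.156434i)·b = (-0.9726 - 0.02725i)
new amp(|1⟩) = (-0.156434i)·a + (0.987688)·b = (0.1721 + 0.154i)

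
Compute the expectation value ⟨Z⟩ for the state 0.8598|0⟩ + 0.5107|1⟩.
0.4784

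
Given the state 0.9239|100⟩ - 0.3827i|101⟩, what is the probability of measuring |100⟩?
0.8536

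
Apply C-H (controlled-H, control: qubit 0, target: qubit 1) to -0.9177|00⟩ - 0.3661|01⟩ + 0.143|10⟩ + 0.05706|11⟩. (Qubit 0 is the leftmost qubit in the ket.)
-0.9177|00⟩ - 0.3661|01⟩ + 0.1415|10⟩ + 0.06077|11⟩

C-H leaves the control-|0⟩ kets |00⟩, |01⟩ unchanged and applies H to qubit 1 on the control-|1⟩ pair (|10⟩, |11⟩).
H = [[1/√2, 1/√2], [1/√2, -1/√2]].
With a = amp(|10⟩) = 0.143 and b = amp(|11⟩) = 0.05706:
new amp(|10⟩) = (1/√2)·a + (1/√2)·b = 0.1415
new amp(|11⟩) = (1/√2)·a + (-1/√2)·b = 0.06077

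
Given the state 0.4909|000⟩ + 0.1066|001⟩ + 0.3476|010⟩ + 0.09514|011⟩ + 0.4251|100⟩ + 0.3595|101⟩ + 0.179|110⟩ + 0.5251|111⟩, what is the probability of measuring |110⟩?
0.03204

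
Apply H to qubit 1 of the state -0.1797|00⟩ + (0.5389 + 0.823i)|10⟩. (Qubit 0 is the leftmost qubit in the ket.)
-0.1271|00⟩ - 0.1271|01⟩ + (0.3811 + 0.5819i)|10⟩ + (0.3811 + 0.5819i)|11⟩

H on qubit 1 mixes each pair of kets that differ only in qubit 1: amplitudes (a, b) of (|…0…⟩, |…1…⟩) become ((a + b)/√2, (a − b)/√2). Kets absent from the input have amplitude 0.
(|00⟩, |01⟩): (a, b) = (-0.1797, 0) → (-0.1271, -0.1271)
(|10⟩, |11⟩): (a, b) = ((0.5389 + 0.823i), 0) → ((0.3811 + 0.5819i), (0.3811 + 0.5819i))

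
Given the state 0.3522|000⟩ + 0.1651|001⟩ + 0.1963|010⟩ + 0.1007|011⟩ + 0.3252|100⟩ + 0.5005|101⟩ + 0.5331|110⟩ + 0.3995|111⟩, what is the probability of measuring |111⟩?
0.1596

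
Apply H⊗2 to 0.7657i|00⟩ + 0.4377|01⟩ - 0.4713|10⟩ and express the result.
(-0.0168 + 0.3829i)|00⟩ + (-0.4545 + 0.3829i)|01⟩ + (0.4545 + 0.3829i)|10⟩ + (0.0168 + 0.3829i)|11⟩

H⊗2 gives amp(|y⟩) = (1/2) Σ_x (−1)^(x·y) amp(|x⟩), where x·y is the number of positions in which both x and y have a 1.
|00⟩: (0.7657i + 0.4377 - 0.4713)/2 = (-0.0168 + 0.3829i)
|01⟩: (0.7657i - 0.4377 - 0.4713)/2 = (-0.4545 + 0.3829i)
|10⟩: (0.7657i + 0.4377 + 0.4713)/2 = (0.4545 + 0.3829i)
|11⟩: (0.7657i - 0.4377 + 0.4713)/2 = (0.0168 + 0.3829i)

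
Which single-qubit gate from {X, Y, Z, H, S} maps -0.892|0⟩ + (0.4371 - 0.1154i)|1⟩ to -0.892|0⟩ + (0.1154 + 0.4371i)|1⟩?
S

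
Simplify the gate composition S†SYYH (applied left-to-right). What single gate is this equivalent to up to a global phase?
H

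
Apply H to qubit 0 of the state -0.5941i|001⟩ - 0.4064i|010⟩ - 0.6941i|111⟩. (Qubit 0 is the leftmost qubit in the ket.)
-0.4201i|001⟩ - 0.2874i|010⟩ - 0.4908i|011⟩ - 0.4201i|101⟩ - 0.2874i|110⟩ + 0.4908i|111⟩

H on qubit 0 mixes each pair of kets that differ only in qubit 0: amplitudes (a, b) of (|…0…⟩, |…1…⟩) become ((a + b)/√2, (a − b)/√2). Kets absent from the input have amplitude 0.
(|001⟩, |101⟩): (a, b) = (-0.5941i, 0) → (-0.4201i, -0.4201i)
(|010⟩, |110⟩): (a, b) = (-0.4064i, 0) → (-0.2874i, -0.2874i)
(|011⟩, |111⟩): (a, b) = (0, -0.6941i) → (-0.4908i, 0.4908i)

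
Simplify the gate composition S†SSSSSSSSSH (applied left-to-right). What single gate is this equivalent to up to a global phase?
H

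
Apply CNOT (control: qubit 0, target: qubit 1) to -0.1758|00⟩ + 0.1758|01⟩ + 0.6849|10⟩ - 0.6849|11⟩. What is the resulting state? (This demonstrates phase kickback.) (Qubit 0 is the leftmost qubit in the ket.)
-0.1758|00⟩ + 0.1758|01⟩ - 0.6849|10⟩ + 0.6849|11⟩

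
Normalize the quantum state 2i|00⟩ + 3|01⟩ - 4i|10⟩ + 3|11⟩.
0.3244i|00⟩ + 0.4867|01⟩ - 0.6489i|10⟩ + 0.4867|11⟩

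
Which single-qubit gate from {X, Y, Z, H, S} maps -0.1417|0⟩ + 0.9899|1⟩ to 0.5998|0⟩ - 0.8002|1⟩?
H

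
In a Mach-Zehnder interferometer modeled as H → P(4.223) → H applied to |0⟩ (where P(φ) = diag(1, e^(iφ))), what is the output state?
(0.265 - 0.4413i)|0⟩ + (0.735 + 0.4413i)|1⟩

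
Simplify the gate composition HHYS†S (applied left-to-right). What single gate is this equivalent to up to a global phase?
Y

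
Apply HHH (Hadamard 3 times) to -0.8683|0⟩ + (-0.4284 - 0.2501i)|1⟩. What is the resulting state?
(-0.9169 - 0.1768i)|0⟩ + (-0.3111 + 0.1768i)|1⟩

H² = I, so H^3 = H: a single Hadamard. With (a, b) = (-0.8683, (-0.4284 - 0.2501i)), H gives ((a + b)/√2, (a − b)/√2) = ((-0.9169 - 0.1768i), (-0.3111 + 0.1768i)).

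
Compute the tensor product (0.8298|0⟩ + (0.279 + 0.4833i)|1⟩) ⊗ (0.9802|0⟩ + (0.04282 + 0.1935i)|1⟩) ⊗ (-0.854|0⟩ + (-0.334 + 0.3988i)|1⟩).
-0.6946|000⟩ + (-0.2717 + 0.3244i)|001⟩ + (-0.03034 - 0.1371i)|010⟩ + (-0.0759 - 0.03946i)|011⟩ + (-0.2335 - 0.4046i)|100⟩ + (-0.2803 - 0.04916i)|101⟩ + (0.06966 - 0.06378i)|110⟩ + (-0.002538 - 0.05747i)|111⟩

amp(|b₁b₂…⟩) = product of the factor amplitudes for bits b₁, b₂, …; only kets whose every factor amplitude is nonzero survive.
|000⟩: (0.8298)(0.9802)(-0.854) = -0.6946
|001⟩: (0.8298)(0.9802)(-0.334 + 0.3988i) = (-0.2717 + 0.3244i)
|010⟩: (0.8298)(0.04282 + 0.1935i)(-0.854) = (-0.03034 - 0.1371i)
|011⟩: (0.8298)(0.04282 + 0.1935i)(-0.334 + 0.3988i) = (-0.0759 - 0.03946i)
|100⟩: (0.279 + 0.4833i)(0.9802)(-0.854) = (-0.2335 - 0.4046i)
|101⟩: (0.279 + 0.4833i)(0.9802)(-0.334 + 0.3988i) = (-0.2803 - 0.04916i)
|110⟩: (0.279 + 0.4833i)(0.04282 + 0.1935i)(-0.854) = (0.06966 - 0.06378i)
|111⟩: (0.279 + 0.4833i)(0.04282 + 0.1935i)(-0.334 + 0.3988i) = (-0.002538 - 0.05747i)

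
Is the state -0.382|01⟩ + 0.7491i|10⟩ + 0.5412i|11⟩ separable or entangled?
Entangled

Writing the state as a|00⟩ + b|01⟩ + c|10⟩ + d|11⟩, it is a product state iff ad − bc = 0.
Here (a, b, c, d) = (0, -0.382, 0.7491i, 0.5412i): ad − bc = (0)(0.5412i) − (-0.382)(0.7491i) = 0.2862i ≠ 0, so the state is entangled.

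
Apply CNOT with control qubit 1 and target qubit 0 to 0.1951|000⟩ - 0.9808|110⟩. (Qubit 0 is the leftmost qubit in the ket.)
0.1951|000⟩ - 0.9808|010⟩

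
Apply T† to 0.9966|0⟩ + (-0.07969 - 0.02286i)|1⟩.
0.9966|0⟩ + (-0.07251 + 0.04018i)|1⟩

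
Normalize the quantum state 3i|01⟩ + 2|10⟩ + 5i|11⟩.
0.4867i|01⟩ + 0.3244|10⟩ + 0.8111i|11⟩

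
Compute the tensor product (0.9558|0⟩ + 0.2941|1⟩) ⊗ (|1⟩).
0.9558|01⟩ + 0.2941|11⟩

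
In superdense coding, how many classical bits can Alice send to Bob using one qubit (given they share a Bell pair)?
2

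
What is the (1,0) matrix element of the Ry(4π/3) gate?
0.866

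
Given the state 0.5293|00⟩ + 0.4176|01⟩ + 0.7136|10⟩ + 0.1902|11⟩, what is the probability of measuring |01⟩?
0.1744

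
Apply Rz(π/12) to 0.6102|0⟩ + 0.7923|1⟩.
(0.605 - 0.07965i)|0⟩ + (0.7855 + 0.1034i)|1⟩

Rz(π/12) = [[e^(−iθ/2), 0], [0, e^(iθ/2)]] with e^(±iθ/2) = cos(θ/2) ± i·sin(θ/2); θ = π/12, cos(θ/2) ≈ 0.991445, sin(θ/2) ≈ 0.130526.
With a = amp(|0⟩) = 0.6102 and b = amp(|1⟩) = 0.7923:
new amp(|0⟩) = (0.991445 - 0.130526i)·a = (0.605 - 0.07965i)
new amp(|1⟩) = (0.991445 + 0.130526i)·b = (0.7855 + 0.1034i)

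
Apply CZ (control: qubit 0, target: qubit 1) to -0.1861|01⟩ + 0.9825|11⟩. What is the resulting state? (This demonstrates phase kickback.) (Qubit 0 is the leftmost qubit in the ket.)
-0.1861|01⟩ - 0.9825|11⟩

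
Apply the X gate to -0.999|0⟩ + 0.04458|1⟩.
0.04458|0⟩ - 0.999|1⟩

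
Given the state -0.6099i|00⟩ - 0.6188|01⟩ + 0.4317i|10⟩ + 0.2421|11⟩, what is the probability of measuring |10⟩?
0.1864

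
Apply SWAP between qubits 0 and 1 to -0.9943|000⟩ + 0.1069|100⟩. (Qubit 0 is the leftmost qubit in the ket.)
-0.9943|000⟩ + 0.1069|010⟩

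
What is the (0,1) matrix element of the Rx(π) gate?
-i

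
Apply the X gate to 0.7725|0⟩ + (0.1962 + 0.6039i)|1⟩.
(0.1962 + 0.6039i)|0⟩ + 0.7725|1⟩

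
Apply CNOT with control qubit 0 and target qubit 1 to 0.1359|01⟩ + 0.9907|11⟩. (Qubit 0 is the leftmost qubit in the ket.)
0.1359|01⟩ + 0.9907|10⟩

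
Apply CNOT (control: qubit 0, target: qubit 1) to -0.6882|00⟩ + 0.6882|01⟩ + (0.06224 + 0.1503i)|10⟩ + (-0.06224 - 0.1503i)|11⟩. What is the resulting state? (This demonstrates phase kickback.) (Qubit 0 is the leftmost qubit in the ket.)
-0.6882|00⟩ + 0.6882|01⟩ + (-0.06224 - 0.1503i)|10⟩ + (0.06224 + 0.1503i)|11⟩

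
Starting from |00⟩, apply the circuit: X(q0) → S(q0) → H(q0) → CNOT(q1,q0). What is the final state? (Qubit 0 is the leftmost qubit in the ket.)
(1/√2)i|00⟩ - (1/√2)i|10⟩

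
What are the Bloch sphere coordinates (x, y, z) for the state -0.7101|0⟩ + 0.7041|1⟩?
(-1, 0, 0.008485)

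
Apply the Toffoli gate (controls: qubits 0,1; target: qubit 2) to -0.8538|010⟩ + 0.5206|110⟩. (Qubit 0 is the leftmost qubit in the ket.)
-0.8538|010⟩ + 0.5206|111⟩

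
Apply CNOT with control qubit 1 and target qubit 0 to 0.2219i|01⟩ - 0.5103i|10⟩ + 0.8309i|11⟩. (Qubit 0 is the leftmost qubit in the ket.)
0.8309i|01⟩ - 0.5103i|10⟩ + 0.2219i|11⟩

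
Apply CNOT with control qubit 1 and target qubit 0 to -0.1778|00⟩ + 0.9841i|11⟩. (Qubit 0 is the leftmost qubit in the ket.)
-0.1778|00⟩ + 0.9841i|01⟩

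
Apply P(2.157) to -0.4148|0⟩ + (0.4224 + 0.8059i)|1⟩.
-0.4148|0⟩ + (-0.905 - 0.09395i)|1⟩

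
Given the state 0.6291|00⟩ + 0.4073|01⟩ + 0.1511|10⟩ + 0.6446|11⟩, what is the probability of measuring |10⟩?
0.02283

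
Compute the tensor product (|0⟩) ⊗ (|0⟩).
|00⟩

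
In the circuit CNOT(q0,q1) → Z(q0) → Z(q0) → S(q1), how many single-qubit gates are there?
3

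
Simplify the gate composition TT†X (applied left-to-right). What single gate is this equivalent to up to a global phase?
X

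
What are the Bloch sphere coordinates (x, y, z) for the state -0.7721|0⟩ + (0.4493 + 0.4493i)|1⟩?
(-0.6938, -0.6938, 0.1924)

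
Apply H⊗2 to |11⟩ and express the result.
1/2|00⟩ - 1/2|01⟩ - 1/2|10⟩ + 1/2|11⟩

H⊗2 gives amp(|y⟩) = (1/2) Σ_x (−1)^(x·y) amp(|x⟩), where x·y is the number of positions in which both x and y have a 1.
|00⟩: (1)/2 = 1/2
|01⟩: (-1)/2 = -1/2
|10⟩: (-1)/2 = -1/2
|11⟩: (1)/2 = 1/2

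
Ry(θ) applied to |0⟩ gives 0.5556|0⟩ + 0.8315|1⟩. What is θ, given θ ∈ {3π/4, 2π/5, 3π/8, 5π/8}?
5π/8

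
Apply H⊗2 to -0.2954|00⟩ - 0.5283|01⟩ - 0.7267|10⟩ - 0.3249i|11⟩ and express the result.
(-0.7752 - 0.1625i)|00⟩ + (-0.2469 + 0.1625i)|01⟩ + (-0.0485 + 0.1625i)|10⟩ + (0.4798 - 0.1625i)|11⟩

H⊗2 gives amp(|y⟩) = (1/2) Σ_x (−1)^(x·y) amp(|x⟩), where x·y is the number of positions in which both x and y have a 1.
|00⟩: (-0.2954 - 0.5283 - 0.7267 - 0.3249i)/2 = (-0.7752 - 0.1625i)
|01⟩: (-0.2954 + 0.5283 - 0.7267 + 0.3249i)/2 = (-0.2469 + 0.1625i)
|10⟩: (-0.2954 - 0.5283 + 0.7267 + 0.3249i)/2 = (-0.0485 + 0.1625i)
|11⟩: (-0.2954 + 0.5283 + 0.7267 - 0.3249i)/2 = (0.4798 - 0.1625i)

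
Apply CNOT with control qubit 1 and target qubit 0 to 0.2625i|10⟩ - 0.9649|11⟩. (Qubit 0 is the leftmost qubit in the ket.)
-0.9649|01⟩ + 0.2625i|10⟩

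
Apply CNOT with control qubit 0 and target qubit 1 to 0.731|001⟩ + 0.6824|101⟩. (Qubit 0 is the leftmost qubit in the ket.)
0.731|001⟩ + 0.6824|111⟩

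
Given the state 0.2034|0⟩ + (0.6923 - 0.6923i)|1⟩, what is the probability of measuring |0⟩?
0.04137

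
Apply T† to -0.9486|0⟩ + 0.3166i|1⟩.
-0.9486|0⟩ + (0.2239 + 0.2239i)|1⟩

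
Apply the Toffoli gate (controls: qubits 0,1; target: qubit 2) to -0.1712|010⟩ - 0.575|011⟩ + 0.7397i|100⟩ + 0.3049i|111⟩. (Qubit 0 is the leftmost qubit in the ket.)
-0.1712|010⟩ - 0.575|011⟩ + 0.7397i|100⟩ + 0.3049i|110⟩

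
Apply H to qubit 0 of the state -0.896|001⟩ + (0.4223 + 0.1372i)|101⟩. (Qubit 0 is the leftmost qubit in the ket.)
(-0.335 + 0.09702i)|001⟩ + (-0.9322 - 0.09702i)|101⟩

H on qubit 0 mixes each pair of kets that differ only in qubit 0: amplitudes (a, b) of (|…0…⟩, |…1…⟩) become ((a + b)/√2, (a − b)/√2). Kets absent from the input have amplitude 0.
(|001⟩, |101⟩): (a, b) = (-0.896, (0.4223 + 0.1372i)) → ((-0.335 + 0.09702i), (-0.9322 - 0.09702i))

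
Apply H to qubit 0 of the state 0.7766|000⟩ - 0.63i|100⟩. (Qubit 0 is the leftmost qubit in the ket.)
(0.5491 - 0.4455i)|000⟩ + (0.5491 + 0.4455i)|100⟩

H on qubit 0 mixes each pair of kets that differ only in qubit 0: amplitudes (a, b) of (|…0…⟩, |…1…⟩) become ((a + b)/√2, (a − b)/√2). Kets absent from the input have amplitude 0.
(|000⟩, |100⟩): (a, b) = (0.7766, -0.63i) → ((0.5491 - 0.4455i), (0.5491 + 0.4455i))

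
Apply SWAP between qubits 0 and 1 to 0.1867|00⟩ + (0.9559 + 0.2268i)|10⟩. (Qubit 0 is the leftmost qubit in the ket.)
0.1867|00⟩ + (0.9559 + 0.2268i)|01⟩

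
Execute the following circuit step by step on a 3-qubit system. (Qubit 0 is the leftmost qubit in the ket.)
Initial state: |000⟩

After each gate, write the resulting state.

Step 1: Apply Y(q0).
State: i|100⟩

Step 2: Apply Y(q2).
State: -|101⟩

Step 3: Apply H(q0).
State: -1/√2|001⟩ + 1/√2|101⟩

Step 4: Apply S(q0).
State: -1/√2|001⟩ + (1/√2)i|101⟩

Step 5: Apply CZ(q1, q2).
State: -1/√2|001⟩ + (1/√2)i|101⟩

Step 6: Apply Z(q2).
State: 1/√2|001⟩ - (1/√2)i|101⟩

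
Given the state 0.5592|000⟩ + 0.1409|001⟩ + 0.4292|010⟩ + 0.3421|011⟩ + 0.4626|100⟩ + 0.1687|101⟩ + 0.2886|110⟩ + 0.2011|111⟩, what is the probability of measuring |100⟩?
0.214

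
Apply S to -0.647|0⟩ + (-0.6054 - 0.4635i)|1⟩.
-0.647|0⟩ + (0.4635 - 0.6054i)|1⟩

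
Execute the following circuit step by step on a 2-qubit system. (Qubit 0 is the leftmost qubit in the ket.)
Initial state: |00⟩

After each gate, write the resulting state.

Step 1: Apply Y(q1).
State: i|01⟩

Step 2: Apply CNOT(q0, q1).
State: i|01⟩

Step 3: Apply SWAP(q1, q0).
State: i|10⟩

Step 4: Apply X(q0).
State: i|00⟩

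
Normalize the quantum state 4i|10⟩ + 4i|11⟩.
(1/√2)i|10⟩ + (1/√2)i|11⟩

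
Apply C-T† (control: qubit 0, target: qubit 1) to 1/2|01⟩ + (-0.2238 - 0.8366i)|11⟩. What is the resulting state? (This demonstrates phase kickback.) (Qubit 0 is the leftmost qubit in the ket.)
1/2|01⟩ + (-0.7498 - 0.4333i)|11⟩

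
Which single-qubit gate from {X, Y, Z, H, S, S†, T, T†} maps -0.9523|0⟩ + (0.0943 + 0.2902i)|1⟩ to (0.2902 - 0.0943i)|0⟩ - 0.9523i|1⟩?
Y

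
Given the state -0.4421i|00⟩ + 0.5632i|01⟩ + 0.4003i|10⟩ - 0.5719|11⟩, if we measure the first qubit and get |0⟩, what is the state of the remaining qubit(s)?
-0.6175i|0⟩ + 0.7866i|1⟩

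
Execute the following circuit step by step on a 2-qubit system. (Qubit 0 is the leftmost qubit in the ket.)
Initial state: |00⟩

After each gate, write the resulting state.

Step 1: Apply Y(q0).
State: i|10⟩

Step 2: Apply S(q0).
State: -|10⟩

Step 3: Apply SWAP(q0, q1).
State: -|01⟩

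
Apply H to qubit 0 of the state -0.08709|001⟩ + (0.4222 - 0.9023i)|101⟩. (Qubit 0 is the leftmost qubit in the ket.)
(0.237 - 0.638i)|001⟩ + (-0.3601 + 0.638i)|101⟩

H on qubit 0 mixes each pair of kets that differ only in qubit 0: amplitudes (a, b) of (|…0…⟩, |…1…⟩) become ((a + b)/√2, (a − b)/√2). Kets absent from the input have amplitude 0.
(|001⟩, |101⟩): (a, b) = (-0.08709, (0.4222 - 0.9023i)) → ((0.237 - 0.638i), (-0.3601 + 0.638i))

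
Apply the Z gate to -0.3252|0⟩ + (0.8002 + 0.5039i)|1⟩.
-0.3252|0⟩ + (-0.8002 - 0.5039i)|1⟩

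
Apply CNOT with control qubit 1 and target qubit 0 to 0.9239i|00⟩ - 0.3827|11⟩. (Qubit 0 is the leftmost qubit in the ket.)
0.9239i|00⟩ - 0.3827|01⟩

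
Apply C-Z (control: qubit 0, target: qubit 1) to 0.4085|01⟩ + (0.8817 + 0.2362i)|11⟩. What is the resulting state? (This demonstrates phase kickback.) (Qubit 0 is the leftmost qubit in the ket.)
0.4085|01⟩ + (-0.8817 - 0.2362i)|11⟩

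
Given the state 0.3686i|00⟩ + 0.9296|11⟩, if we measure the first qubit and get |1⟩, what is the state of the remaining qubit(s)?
|1⟩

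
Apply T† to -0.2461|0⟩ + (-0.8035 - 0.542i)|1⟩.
-0.2461|0⟩ + (-0.9514 + 0.1849i)|1⟩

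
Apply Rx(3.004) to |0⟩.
0.06874|0⟩ - 0.9976i|1⟩

Rx(3.004) = [[cos(θ/2), −i·sin(θ/2)], [−i·sin(θ/2), cos(θ/2)]]; θ = 3.004, cos(θ/2) ≈ 0.0687421, sin(θ/2) ≈ 0.997634.
With a = amp(|0⟩) = 1 and b = amp(|1⟩) = 0:
new amp(|0⟩) = (0.0687421)·a + (-0.997634i)·b = 0.06874
new amp(|1⟩) = (-0.997634i)·a + (0.0687421)·b = -0.9976i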